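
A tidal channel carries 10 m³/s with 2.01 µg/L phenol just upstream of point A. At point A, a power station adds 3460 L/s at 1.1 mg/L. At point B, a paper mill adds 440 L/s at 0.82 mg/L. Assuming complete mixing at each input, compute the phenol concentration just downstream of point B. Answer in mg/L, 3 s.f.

2.01 µg/L = 0.00201 mg/L.
3460 L/s = 3.46 m³/s.
After input A: C = (10·0.00201 + 3.46·1.1) / 13.46 = 0.2843 mg/L.
440 L/s = 0.44 m³/s.
After input B: C = (13.46·0.2843 + 0.44·0.82) / 13.9 = 0.3012 mg/L.

0.301 mg/L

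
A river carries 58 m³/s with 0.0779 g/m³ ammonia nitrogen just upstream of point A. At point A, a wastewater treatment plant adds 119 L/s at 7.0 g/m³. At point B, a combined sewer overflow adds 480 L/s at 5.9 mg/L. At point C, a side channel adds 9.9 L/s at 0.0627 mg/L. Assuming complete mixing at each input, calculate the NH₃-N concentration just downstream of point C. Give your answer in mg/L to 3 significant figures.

119 L/s = 0.119 m³/s.
After input A: C = (58·0.0779 + 0.119·7) / 58.12 = 0.09207 mg/L.
480 L/s = 0.48 m³/s.
After input B: C = (58.12·0.09207 + 0.48·5.9) / 58.6 = 0.1396 mg/L.
9.9 L/s = 0.0099 m³/s.
After input C: C = (58.6·0.1396 + 0.0099·0.0627) / 58.61 = 0.1396 mg/L.

0.140 mg/L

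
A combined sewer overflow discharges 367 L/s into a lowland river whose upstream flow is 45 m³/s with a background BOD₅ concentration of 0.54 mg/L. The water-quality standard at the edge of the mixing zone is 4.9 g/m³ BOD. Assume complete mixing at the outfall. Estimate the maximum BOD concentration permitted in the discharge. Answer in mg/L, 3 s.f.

540 mg/L

367 L/s = 0.367 m³/s.
Mass balance: 4.9·45.37 = 0.367·Cₑ + 45·0.54.
Cₑ = (222.3 − 24.3) / 0.367 = 539.5 mg/L.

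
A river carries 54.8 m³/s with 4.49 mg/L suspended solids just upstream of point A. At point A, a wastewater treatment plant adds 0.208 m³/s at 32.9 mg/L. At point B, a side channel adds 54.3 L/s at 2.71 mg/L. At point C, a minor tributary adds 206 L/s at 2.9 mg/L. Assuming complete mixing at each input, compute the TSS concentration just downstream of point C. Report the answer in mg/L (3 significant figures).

4.59 mg/L

After input A: C = (54.8·4.49 + 0.208·32.9) / 55.01 = 4.597 mg/L.
54.3 L/s = 0.0543 m³/s.
After input B: C = (55.01·4.597 + 0.0543·2.71) / 55.06 = 4.596 mg/L.
206 L/s = 0.206 m³/s.
After input C: C = (55.06·4.596 + 0.206·2.9) / 55.27 = 4.589 mg/L.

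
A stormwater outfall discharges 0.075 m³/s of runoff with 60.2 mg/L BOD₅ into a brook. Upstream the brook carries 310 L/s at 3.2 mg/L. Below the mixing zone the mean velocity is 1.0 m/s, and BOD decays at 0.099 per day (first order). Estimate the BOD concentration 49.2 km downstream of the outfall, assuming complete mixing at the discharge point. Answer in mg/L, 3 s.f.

13.5 mg/L

310 L/s = 0.31 m³/s.
After complete mixing, C₀ = (0.075·60.2 + 0.31·3.2) / 0.385 = 14.3 mg/L.
Travel time t = 4.92e+04 m / 1.0 m/s = 4.92e+04 s = 0.5694 d.
C = 14.3·exp(−0.099·0.5694) = 14.3·0.9452 = 13.52 mg/L.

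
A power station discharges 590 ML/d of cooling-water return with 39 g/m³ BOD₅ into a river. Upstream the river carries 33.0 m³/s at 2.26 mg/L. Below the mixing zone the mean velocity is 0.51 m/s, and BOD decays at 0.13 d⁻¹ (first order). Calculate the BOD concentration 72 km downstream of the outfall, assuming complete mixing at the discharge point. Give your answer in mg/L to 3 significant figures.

590 ML/d = 6.829 m³/s.
After complete mixing, C₀ = (6.829·39 + 33·2.26) / 39.83 = 8.559 mg/L.
Travel time t = 7.2e+04 m / 0.51 m/s = 1.412e+05 s = 1.634 d.
C = 8.559·exp(−0.13·1.634) = 8.559·0.8086 = 6.921 mg/L.

6.92 mg/L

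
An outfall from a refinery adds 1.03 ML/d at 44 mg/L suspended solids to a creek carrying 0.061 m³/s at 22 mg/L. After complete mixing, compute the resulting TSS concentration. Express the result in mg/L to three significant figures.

1.03 ML/d = 0.01192 m³/s.
Flow-weighted mixing gives C = (0.01192·44 + 0.061·22) / (0.01192 + 0.061) = 1.867/0.07292 = 25.6 mg/L.

25.6 mg/L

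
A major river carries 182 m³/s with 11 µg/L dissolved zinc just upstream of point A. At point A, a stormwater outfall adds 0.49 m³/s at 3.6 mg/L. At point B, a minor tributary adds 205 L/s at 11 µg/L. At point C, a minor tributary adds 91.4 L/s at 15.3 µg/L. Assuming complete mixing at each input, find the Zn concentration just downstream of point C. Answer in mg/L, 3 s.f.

0.0206 mg/L

11 µg/L = 0.011 mg/L.
After input A: C = (182·0.011 + 0.49·3.6) / 182.5 = 0.02064 mg/L.
205 L/s = 0.205 m³/s.
11 µg/L = 0.011 mg/L.
After input B: C = (182.5·0.02064 + 0.205·0.011) / 182.7 = 0.02063 mg/L.
91.4 L/s = 0.0914 m³/s.
15.3 µg/L = 0.0153 mg/L.
After input C: C = (182.7·0.02063 + 0.0914·0.0153) / 182.8 = 0.02062 mg/L.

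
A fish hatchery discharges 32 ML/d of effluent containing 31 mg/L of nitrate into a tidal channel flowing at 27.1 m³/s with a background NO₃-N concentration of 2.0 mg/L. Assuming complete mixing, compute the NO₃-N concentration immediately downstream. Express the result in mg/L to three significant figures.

32 ML/d = 0.3704 m³/s.
Flow-weighted mixing gives C = (0.3704·31 + 27.1·2) / (0.3704 + 27.1) = 65.68/27.47 = 2.391 mg/L.

2.39 mg/L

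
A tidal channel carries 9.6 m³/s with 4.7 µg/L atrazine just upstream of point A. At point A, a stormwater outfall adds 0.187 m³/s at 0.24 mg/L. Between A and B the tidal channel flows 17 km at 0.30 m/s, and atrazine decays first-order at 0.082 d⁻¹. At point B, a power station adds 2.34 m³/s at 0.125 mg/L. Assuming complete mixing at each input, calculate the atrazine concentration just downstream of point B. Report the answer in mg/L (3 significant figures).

0.0312 mg/L

4.7 µg/L = 0.0047 mg/L.
After input A: C = (9.6·0.0047 + 0.187·0.24) / 9.787 = 0.009196 mg/L.
Over the 17 km reach to input B (t = 5.667e+04 s = 0.6559 d), decay gives C = 0.009196·exp(−0.082·0.6559) = 0.008714 mg/L.
After input B: C = (9.787·0.008714 + 2.34·0.125) / 12.13 = 0.03115 mg/L.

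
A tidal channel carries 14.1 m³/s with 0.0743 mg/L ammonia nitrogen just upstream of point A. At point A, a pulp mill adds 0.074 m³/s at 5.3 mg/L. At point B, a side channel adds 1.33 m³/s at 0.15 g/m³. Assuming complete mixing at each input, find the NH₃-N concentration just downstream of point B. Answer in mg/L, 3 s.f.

0.106 mg/L

After input A: C = (14.1·0.0743 + 0.074·5.3) / 14.17 = 0.1016 mg/L.
After input B: C = (14.17·0.1016 + 1.33·0.15) / 15.5 = 0.1057 mg/L.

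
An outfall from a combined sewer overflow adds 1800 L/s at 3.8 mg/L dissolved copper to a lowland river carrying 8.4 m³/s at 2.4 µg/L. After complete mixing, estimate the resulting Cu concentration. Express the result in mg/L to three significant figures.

1800 L/s = 1.8 m³/s.
2.4 µg/L = 0.0024 mg/L.
Flow-weighted mixing gives C = (1.8·3.8 + 8.4·0.0024) / (1.8 + 8.4) = 6.86/10.2 = 0.6726 mg/L.

0.673 mg/L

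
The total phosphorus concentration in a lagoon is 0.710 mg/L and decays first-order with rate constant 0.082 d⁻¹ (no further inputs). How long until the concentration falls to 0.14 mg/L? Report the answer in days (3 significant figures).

19.8 d

t = ln(C₀/C)/k = ln(0.710/0.14)/0.082 = 1.624/0.082 = 19.8 d.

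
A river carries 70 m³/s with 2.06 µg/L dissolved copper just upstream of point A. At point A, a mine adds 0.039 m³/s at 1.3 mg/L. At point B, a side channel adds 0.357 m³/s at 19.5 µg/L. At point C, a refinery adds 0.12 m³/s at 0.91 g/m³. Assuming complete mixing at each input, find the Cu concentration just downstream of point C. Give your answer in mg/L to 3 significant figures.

0.00441 mg/L

2.06 µg/L = 0.00206 mg/L.
After input A: C = (70·0.00206 + 0.039·1.3) / 70.04 = 0.002783 mg/L.
19.5 µg/L = 0.0195 mg/L.
After input B: C = (70.04·0.002783 + 0.357·0.0195) / 70.4 = 0.002868 mg/L.
After input C: C = (70.4·0.002868 + 0.12·0.91) / 70.52 = 0.004411 mg/L.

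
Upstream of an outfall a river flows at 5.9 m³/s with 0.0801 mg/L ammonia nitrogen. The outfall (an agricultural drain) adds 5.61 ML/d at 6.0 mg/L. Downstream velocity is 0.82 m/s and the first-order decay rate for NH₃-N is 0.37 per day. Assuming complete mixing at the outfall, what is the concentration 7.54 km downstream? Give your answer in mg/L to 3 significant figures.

5.61 ML/d = 0.06493 m³/s.
After complete mixing, C₀ = (0.06493·6 + 5.9·0.0801) / 5.965 = 0.1445 mg/L.
Travel time t = 7540 m / 0.82 m/s = 9195 s = 0.1064 d.
C = 0.1445·exp(−0.37·0.1064) = 0.1445·0.9614 = 0.139 mg/L.

0.139 mg/L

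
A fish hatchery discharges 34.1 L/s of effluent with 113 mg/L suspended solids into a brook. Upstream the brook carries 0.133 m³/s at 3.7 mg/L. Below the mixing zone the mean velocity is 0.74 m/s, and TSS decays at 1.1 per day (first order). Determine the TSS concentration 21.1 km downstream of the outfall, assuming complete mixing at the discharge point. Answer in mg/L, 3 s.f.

18.1 mg/L

34.1 L/s = 0.0341 m³/s.
After complete mixing, C₀ = (0.0341·113 + 0.133·3.7) / 0.1671 = 26 mg/L.
Travel time t = 2.11e+04 m / 0.74 m/s = 2.851e+04 s = 0.33 d.
C = 26·exp(−1.1·0.33) = 26·0.6956 = 18.09 mg/L.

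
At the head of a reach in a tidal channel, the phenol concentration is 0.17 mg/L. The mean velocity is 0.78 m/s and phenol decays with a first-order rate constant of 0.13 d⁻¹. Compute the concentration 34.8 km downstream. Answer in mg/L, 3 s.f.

0.159 mg/L

Travel time t = 34.8 km / 0.78 m/s = 3.48e+04/0.78 = 4.462e+04 s = 0.5164 d.
First-order decay: C = 0.17·exp(−0.13·0.5164) = 0.17·0.9351 = 0.159 mg/L.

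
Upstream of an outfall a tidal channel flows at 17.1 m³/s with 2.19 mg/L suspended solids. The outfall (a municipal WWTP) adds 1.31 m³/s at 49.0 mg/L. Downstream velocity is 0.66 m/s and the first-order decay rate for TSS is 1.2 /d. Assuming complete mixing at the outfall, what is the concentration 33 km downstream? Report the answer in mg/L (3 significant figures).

After complete mixing, C₀ = (1.31·49 + 17.1·2.19) / 18.41 = 5.521 mg/L.
Travel time t = 3.3e+04 m / 0.66 m/s = 5e+04 s = 0.5787 d.
C = 5.521·exp(−1.2·0.5787) = 5.521·0.4994 = 2.757 mg/L.

2.76 mg/L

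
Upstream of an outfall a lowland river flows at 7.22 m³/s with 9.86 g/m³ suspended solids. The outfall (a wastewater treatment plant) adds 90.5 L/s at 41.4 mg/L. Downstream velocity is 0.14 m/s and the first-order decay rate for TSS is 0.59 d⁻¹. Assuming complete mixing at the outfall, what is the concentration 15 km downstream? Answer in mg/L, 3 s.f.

4.93 mg/L

90.5 L/s = 0.0905 m³/s.
After complete mixing, C₀ = (0.0905·41.4 + 7.22·9.86) / 7.31 = 10.25 mg/L.
Travel time t = 1.5e+04 m / 0.14 m/s = 1.071e+05 s = 1.24 d.
C = 10.25·exp(−0.59·1.24) = 10.25·0.4811 = 4.932 mg/L.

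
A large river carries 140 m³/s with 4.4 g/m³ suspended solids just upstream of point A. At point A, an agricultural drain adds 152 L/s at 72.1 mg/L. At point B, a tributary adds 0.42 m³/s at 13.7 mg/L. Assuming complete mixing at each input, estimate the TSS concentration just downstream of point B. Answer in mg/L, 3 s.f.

4.50 mg/L

152 L/s = 0.152 m³/s.
After input A: C = (140·4.4 + 0.152·72.1) / 140.2 = 4.473 mg/L.
After input B: C = (140.2·4.473 + 0.42·13.7) / 140.6 = 4.501 mg/L.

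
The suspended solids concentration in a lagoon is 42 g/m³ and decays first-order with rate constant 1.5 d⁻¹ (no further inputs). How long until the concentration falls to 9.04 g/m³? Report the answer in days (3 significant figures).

t = ln(C₀/C)/k = ln(42/9.04)/1.5 = 1.536/1.5 = 1.024 d.

1.02 d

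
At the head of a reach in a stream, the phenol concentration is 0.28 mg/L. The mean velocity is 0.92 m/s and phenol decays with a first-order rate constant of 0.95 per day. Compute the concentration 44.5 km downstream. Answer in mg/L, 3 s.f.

Travel time t = 44.5 km / 0.92 m/s = 4.45e+04/0.92 = 4.837e+04 s = 0.5598 d.
First-order decay: C = 0.28·exp(−0.95·0.5598) = 0.28·0.5875 = 0.1645 mg/L.

0.165 mg/L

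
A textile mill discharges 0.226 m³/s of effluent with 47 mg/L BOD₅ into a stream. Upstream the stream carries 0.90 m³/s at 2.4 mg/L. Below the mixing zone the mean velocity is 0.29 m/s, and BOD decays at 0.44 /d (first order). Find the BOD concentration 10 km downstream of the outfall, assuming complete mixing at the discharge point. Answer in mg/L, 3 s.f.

9.52 mg/L

After complete mixing, C₀ = (0.226·47 + 0.9·2.4) / 1.126 = 11.35 mg/L.
Travel time t = 1e+04 m / 0.29 m/s = 3.448e+04 s = 0.3991 d.
C = 11.35·exp(−0.44·0.3991) = 11.35·0.8389 = 9.523 mg/L.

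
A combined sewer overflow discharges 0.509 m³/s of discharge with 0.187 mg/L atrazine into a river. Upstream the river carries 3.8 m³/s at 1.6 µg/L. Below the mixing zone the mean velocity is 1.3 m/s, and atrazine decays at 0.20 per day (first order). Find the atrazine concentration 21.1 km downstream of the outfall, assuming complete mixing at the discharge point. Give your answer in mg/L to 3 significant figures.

1.6 µg/L = 0.0016 mg/L.
After complete mixing, C₀ = (0.509·0.187 + 3.8·0.0016) / 4.309 = 0.0235 mg/L.
Travel time t = 2.11e+04 m / 1.3 m/s = 1.623e+04 s = 0.1879 d.
C = 0.0235·exp(−0.20·0.1879) = 0.0235·0.9631 = 0.02263 mg/L.

0.0226 mg/L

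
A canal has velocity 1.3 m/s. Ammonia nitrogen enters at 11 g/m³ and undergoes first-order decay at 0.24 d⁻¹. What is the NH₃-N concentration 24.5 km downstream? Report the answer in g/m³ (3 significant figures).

10.4 g/m³

Travel time t = 24.5 km / 1.3 m/s = 2.45e+04/1.3 = 1.885e+04 s = 0.2181 d.
First-order decay: C = 11·exp(−0.24·0.2181) = 11·0.949 = 10.44 g/m³.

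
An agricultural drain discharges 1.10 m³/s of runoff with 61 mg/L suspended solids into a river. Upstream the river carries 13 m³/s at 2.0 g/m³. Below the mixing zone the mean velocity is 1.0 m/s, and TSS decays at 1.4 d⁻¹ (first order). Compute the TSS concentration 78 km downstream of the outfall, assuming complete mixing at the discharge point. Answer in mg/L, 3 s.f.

After complete mixing, C₀ = (1.1·61 + 13·2) / 14.1 = 6.603 mg/L.
Travel time t = 7.8e+04 m / 1.0 m/s = 7.8e+04 s = 0.9028 d.
C = 6.603·exp(−1.4·0.9028) = 6.603·0.2826 = 1.866 mg/L.

1.87 mg/L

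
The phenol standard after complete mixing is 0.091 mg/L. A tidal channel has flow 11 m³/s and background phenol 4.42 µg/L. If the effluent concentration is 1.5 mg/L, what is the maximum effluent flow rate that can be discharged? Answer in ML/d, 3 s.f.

4.42 µg/L = 0.00442 mg/L.
Mass balance at complete mixing: C_std·(Q_w + Q_r) = Q_w·C_e + Q_r·C_b.
Rearranging, Q_w = Q_r·(C_std − C_b)/(C_e − C_std) = 11·(0.091 − 0.00442) / (1.5 − 0.091) = 0.6759 m³/s.
= 58.4 ML/d.

58.4 ML/d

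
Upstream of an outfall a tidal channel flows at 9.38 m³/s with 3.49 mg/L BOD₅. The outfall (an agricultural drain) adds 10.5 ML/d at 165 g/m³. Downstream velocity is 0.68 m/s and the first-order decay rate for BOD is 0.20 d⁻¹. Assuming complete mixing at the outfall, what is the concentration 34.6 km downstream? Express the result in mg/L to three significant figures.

4.94 mg/L

10.5 ML/d = 0.1215 m³/s.
After complete mixing, C₀ = (0.1215·165 + 9.38·3.49) / 9.502 = 5.556 mg/L.
Travel time t = 3.46e+04 m / 0.68 m/s = 5.088e+04 s = 0.5889 d.
C = 5.556·exp(−0.20·0.5889) = 5.556·0.8889 = 4.938 mg/L.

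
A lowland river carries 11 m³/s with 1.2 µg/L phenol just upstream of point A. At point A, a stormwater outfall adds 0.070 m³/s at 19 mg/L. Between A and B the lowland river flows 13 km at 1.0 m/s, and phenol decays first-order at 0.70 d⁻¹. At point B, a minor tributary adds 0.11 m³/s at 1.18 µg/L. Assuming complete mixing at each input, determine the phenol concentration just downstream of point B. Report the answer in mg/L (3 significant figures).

0.108 mg/L

1.2 µg/L = 0.0012 mg/L.
After input A: C = (11·0.0012 + 0.07·19) / 11.07 = 0.1213 mg/L.
Over the 13 km reach to input B (t = 1.3e+04 s = 0.1505 d), decay gives C = 0.1213·exp(−0.70·0.1505) = 0.1092 mg/L.
1.18 µg/L = 0.00118 mg/L.
After input B: C = (11.07·0.1092 + 0.11·0.00118) / 11.18 = 0.1081 mg/L.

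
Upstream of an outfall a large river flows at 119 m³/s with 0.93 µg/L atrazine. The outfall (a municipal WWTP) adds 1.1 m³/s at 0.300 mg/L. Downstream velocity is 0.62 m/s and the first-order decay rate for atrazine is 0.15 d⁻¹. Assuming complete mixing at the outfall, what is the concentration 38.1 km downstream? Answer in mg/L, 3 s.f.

0.93 µg/L = 0.00093 mg/L.
After complete mixing, C₀ = (1.1·0.3 + 119·0.00093) / 120.1 = 0.003669 mg/L.
Travel time t = 3.81e+04 m / 0.62 m/s = 6.145e+04 s = 0.7112 d.
C = 0.003669·exp(−0.15·0.7112) = 0.003669·0.8988 = 0.003298 mg/L.

0.00330 mg/L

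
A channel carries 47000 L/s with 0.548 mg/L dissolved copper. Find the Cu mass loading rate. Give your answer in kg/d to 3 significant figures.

2230 kg/d

47000 L/s = 47 m³/s.
Mass flux = Q·C = 47 m³/s × 0.548 g/m³ = 25.76 g/s.
= 25.76 g/s × 86.4 = 2225 kg/d.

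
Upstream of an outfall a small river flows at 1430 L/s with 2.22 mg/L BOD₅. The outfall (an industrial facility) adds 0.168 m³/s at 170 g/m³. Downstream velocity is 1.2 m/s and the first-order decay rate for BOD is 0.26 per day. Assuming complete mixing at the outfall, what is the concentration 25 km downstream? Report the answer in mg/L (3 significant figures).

18.7 mg/L

1430 L/s = 1.43 m³/s.
After complete mixing, C₀ = (0.168·170 + 1.43·2.22) / 1.598 = 19.86 mg/L.
Travel time t = 2.5e+04 m / 1.2 m/s = 2.083e+04 s = 0.2411 d.
C = 19.86·exp(−0.26·0.2411) = 19.86·0.9392 = 18.65 mg/L.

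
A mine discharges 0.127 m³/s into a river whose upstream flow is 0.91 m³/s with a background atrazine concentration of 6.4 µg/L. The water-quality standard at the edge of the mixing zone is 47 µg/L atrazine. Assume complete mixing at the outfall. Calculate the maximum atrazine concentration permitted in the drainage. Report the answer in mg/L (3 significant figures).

6.4 µg/L = 0.0064 mg/L.
47 µg/L = 0.047 mg/L.
Mass balance: 0.047·1.037 = 0.127·Cₑ + 0.91·0.0064.
Cₑ = (0.04874 − 0.005824) / 0.127 = 0.3379 mg/L.

0.338 mg/L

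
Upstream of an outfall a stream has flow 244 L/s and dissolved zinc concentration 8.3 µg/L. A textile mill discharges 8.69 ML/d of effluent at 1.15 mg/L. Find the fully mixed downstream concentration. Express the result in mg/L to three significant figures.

0.342 mg/L

8.69 ML/d = 0.1006 m³/s.
244 L/s = 0.244 m³/s.
8.3 µg/L = 0.0083 mg/L.
Conservation of mass across the mixing zone: C = (0.1006·1.15 + 0.244·0.0083) / (0.1006 + 0.244) = 0.1177/0.3446 = 0.3415 mg/L.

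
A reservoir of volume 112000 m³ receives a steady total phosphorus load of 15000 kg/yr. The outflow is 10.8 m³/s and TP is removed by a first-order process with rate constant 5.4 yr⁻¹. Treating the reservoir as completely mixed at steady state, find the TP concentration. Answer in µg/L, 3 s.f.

Outflow Q = 10.8 m³/s × 3.156e+07 s/yr = 3.408e+08 m³/yr.
Steady-state CSTR mass balance: W = Q·C + k·V·C, so C = W/(Q + kV).
Q + kV = 3.408e+08 + 5.4·112000 = 3.414e+08 m³/yr.
C = 15000/3.414e+08 = 4.393e-05 kg/m³ = 0.04393 mg/L = 43.93 µg/L.

43.9 µg/L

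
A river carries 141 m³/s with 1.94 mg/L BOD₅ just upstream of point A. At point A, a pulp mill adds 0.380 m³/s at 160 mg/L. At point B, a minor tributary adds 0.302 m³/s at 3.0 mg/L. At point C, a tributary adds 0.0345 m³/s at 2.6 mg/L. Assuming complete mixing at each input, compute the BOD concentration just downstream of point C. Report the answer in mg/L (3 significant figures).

2.37 mg/L

After input A: C = (141·1.94 + 0.38·160) / 141.4 = 2.365 mg/L.
After input B: C = (141.4·2.365 + 0.302·3) / 141.7 = 2.366 mg/L.
After input C: C = (141.7·2.366 + 0.0345·2.6) / 141.7 = 2.366 mg/L.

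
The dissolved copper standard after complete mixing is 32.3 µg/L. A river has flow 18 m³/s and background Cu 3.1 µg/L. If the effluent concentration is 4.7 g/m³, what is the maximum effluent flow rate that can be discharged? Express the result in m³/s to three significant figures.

0.113 m³/s

3.1 µg/L = 0.0031 mg/L.
32.3 µg/L = 0.0323 mg/L.
Mass balance at complete mixing: C_std·(Q_w + Q_r) = Q_w·C_e + Q_r·C_b.
Rearranging, Q_w = Q_r·(C_std − C_b)/(C_e − C_std) = 18·(0.0323 − 0.0031) / (4.7 − 0.0323) = 0.1126 m³/s.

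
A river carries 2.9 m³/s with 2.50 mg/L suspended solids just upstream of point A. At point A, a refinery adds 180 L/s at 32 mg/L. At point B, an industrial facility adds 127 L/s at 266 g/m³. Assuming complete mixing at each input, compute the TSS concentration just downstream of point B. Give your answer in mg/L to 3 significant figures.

180 L/s = 0.18 m³/s.
After input A: C = (2.9·2.5 + 0.18·32) / 3.08 = 4.224 mg/L.
127 L/s = 0.127 m³/s.
After input B: C = (3.08·4.224 + 0.127·266) / 3.207 = 14.59 mg/L.

14.6 mg/L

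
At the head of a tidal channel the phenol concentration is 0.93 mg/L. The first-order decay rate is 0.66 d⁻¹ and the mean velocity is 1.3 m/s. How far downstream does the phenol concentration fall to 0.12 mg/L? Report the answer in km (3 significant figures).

From C = C₀·e^(−kt), t = ln(C₀/C)/k = ln(0.93/0.12)/0.66 = 2.048/0.66 = 3.103 d.
Distance = v·t = 1.3 m/s × 2.681e+05 s = 3.485e+05 m = 348.5 km.

348 km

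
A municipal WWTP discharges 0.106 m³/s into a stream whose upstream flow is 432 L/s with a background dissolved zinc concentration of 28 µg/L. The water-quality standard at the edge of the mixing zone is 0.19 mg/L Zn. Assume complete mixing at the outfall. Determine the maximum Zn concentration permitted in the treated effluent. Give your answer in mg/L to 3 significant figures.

432 L/s = 0.432 m³/s.
28 µg/L = 0.028 mg/L.
Mass balance: 0.19·0.538 = 0.106·Cₑ + 0.432·0.028.
Cₑ = (0.1022 − 0.0121) / 0.106 = 0.8502 mg/L.

0.850 mg/L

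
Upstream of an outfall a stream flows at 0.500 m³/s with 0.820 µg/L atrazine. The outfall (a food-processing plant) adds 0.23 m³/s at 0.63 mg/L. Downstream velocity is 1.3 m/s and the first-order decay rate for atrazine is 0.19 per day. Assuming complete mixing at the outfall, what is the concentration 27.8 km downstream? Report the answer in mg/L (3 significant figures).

0.820 µg/L = 0.00082 mg/L.
After complete mixing, C₀ = (0.23·0.63 + 0.5·0.00082) / 0.73 = 0.1991 mg/L.
Travel time t = 2.78e+04 m / 1.3 m/s = 2.138e+04 s = 0.2475 d.
C = 0.1991·exp(−0.19·0.2475) = 0.1991·0.9541 = 0.1899 mg/L.

0.190 mg/L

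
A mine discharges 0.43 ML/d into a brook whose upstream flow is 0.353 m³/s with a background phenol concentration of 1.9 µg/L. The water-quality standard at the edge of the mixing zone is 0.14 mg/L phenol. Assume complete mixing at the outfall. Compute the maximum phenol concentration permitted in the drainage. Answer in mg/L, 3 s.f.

9.94 mg/L

0.43 ML/d = 0.004977 m³/s.
1.9 µg/L = 0.0019 mg/L.
Mass balance: 0.14·0.358 = 0.004977·Cₑ + 0.353·0.0019.
Cₑ = (0.05012 − 0.0006707) / 0.004977 = 9.935 mg/L.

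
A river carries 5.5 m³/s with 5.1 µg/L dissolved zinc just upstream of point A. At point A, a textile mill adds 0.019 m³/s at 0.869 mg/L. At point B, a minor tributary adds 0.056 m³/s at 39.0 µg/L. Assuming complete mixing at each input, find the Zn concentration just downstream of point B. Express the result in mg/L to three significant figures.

5.1 µg/L = 0.0051 mg/L.
After input A: C = (5.5·0.0051 + 0.019·0.869) / 5.519 = 0.008074 mg/L.
39.0 µg/L = 0.039 mg/L.
After input B: C = (5.519·0.008074 + 0.056·0.039) / 5.575 = 0.008385 mg/L.

0.00838 mg/L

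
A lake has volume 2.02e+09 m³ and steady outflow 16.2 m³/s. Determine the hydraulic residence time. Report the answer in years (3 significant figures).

Q = 16.2 m³/s × 3.156e+07 s/yr = 5.112e+08 m³/yr.
Hydraulic residence time τ = V/Q = 2.02e+09/5.112e+08 = 3.951 yr.

3.95 yr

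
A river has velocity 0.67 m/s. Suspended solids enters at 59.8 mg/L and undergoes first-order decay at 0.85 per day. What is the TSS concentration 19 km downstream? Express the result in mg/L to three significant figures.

45.2 mg/L

Travel time t = 19 km / 0.67 m/s = 1.9e+04/0.67 = 2.836e+04 s = 0.3282 d.
First-order decay: C = 59.8·exp(−0.85·0.3282) = 59.8·0.7565 = 45.24 mg/L.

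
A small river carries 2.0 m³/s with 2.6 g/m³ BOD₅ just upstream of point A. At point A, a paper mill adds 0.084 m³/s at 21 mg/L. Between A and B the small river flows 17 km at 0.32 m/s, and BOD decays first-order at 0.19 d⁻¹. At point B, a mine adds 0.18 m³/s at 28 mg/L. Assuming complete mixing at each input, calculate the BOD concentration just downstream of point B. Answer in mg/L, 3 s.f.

4.96 mg/L

After input A: C = (2·2.6 + 0.084·21) / 2.084 = 3.342 mg/L.
Over the 17 km reach to input B (t = 5.312e+04 s = 0.6149 d), decay gives C = 3.342·exp(−0.19·0.6149) = 2.973 mg/L.
After input B: C = (2.084·2.973 + 0.18·28) / 2.264 = 4.963 mg/L.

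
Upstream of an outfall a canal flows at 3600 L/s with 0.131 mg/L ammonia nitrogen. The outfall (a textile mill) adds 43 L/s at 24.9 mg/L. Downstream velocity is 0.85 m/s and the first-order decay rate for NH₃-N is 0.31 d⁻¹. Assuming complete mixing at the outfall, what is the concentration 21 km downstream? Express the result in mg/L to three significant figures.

0.387 mg/L

43 L/s = 0.043 m³/s.
3600 L/s = 3.6 m³/s.
After complete mixing, C₀ = (0.043·24.9 + 3.6·0.131) / 3.643 = 0.4234 mg/L.
Travel time t = 2.1e+04 m / 0.85 m/s = 2.471e+04 s = 0.2859 d.
C = 0.4234·exp(−0.31·0.2859) = 0.4234·0.9152 = 0.3874 mg/L.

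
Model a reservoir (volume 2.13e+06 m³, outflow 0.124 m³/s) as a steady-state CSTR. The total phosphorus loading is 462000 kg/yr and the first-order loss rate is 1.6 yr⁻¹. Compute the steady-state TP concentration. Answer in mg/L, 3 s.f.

Outflow Q = 0.124 m³/s × 3.156e+07 s/yr = 3.913e+06 m³/yr.
Steady-state CSTR mass balance: W = Q·C + k·V·C, so C = W/(Q + kV).
Q + kV = 3.913e+06 + 1.6·2.13e+06 = 7.321e+06 m³/yr.
C = 462000/7.321e+06 = 0.0631 kg/m³ = 63.1 mg/L.

63.1 mg/L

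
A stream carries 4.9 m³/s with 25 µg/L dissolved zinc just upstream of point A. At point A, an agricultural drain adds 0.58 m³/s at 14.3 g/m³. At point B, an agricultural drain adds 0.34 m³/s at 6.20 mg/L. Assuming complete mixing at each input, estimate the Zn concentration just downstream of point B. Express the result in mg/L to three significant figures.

1.81 mg/L

25 µg/L = 0.025 mg/L.
After input A: C = (4.9·0.025 + 0.58·14.3) / 5.48 = 1.536 mg/L.
After input B: C = (5.48·1.536 + 0.34·6.2) / 5.82 = 1.808 mg/L.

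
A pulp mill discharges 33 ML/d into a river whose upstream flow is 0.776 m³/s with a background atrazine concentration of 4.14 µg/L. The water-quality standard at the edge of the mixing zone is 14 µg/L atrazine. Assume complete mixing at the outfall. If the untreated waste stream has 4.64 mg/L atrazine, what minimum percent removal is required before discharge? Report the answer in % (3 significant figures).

99.3 %

33 ML/d = 0.3819 m³/s.
4.14 µg/L = 0.00414 mg/L.
14 µg/L = 0.014 mg/L.
Mass balance: 0.014·1.158 = 0.3819·Cₑ + 0.776·0.00414.
Cₑ = (0.01621 − 0.003213) / 0.3819 = 0.03403 mg/L.
Required removal = 1 − 0.03403/4.64 = 99.27 %.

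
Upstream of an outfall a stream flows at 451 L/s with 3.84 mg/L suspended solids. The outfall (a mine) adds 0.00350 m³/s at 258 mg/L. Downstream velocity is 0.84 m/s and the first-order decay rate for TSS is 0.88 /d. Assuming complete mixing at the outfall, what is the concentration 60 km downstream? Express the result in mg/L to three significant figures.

451 L/s = 0.451 m³/s.
After complete mixing, C₀ = (0.0035·258 + 0.451·3.84) / 0.4545 = 5.797 mg/L.
Travel time t = 6e+04 m / 0.84 m/s = 7.143e+04 s = 0.8267 d.
C = 5.797·exp(−0.88·0.8267) = 5.797·0.4831 = 2.801 mg/L.

2.80 mg/L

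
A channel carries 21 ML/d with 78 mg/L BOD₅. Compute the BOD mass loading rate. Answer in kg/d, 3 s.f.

1640 kg/d

21 ML/d = 0.2431 m³/s.
Mass flux = Q·C = 0.2431 m³/s × 78 g/m³ = 18.96 g/s.
= 18.96 g/s × 86.4 = 1638 kg/d.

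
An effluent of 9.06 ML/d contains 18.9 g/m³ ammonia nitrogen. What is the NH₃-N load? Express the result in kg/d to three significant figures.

171 kg/d

9.06 ML/d = 0.1049 m³/s.
Mass flux = Q·C = 0.1049 m³/s × 18.9 g/m³ = 1.982 g/s.
= 1.982 g/s × 86.4 = 171.2 kg/d.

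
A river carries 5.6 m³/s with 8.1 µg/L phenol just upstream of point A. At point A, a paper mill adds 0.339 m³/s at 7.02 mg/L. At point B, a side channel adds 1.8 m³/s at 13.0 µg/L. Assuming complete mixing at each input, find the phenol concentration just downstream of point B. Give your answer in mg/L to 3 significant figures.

8.1 µg/L = 0.0081 mg/L.
After input A: C = (5.6·0.0081 + 0.339·7.02) / 5.939 = 0.4083 mg/L.
13.0 µg/L = 0.013 mg/L.
After input B: C = (5.939·0.4083 + 1.8·0.013) / 7.739 = 0.3164 mg/L.

0.316 mg/L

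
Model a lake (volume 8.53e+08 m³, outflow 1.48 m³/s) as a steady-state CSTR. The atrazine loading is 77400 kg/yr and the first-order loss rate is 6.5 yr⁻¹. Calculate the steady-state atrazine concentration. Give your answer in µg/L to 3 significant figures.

Outflow Q = 1.48 m³/s × 3.156e+07 s/yr = 4.671e+07 m³/yr.
Steady-state CSTR mass balance: W = Q·C + k·V·C, so C = W/(Q + kV).
Q + kV = 4.671e+07 + 6.5·8.53e+08 = 5.591e+09 m³/yr.
C = 77400/5.591e+09 = 1.384e-05 kg/m³ = 0.01384 mg/L = 13.84 µg/L.

13.8 µg/L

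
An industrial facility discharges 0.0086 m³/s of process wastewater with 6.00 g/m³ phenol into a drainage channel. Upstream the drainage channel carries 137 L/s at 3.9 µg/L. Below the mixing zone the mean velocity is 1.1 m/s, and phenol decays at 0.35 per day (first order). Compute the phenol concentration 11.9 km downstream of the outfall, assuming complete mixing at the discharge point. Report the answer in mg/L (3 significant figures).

0.343 mg/L

137 L/s = 0.137 m³/s.
3.9 µg/L = 0.0039 mg/L.
After complete mixing, C₀ = (0.0086·6 + 0.137·0.0039) / 0.1456 = 0.3581 mg/L.
Travel time t = 1.19e+04 m / 1.1 m/s = 1.082e+04 s = 0.1252 d.
C = 0.3581·exp(−0.35·0.1252) = 0.3581·0.9571 = 0.3427 mg/L.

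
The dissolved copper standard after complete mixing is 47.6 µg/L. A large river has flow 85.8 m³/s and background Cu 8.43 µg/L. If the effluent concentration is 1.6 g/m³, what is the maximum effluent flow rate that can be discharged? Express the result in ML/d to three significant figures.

187 ML/d

8.43 µg/L = 0.00843 mg/L.
47.6 µg/L = 0.0476 mg/L.
Mass balance at complete mixing: C_std·(Q_w + Q_r) = Q_w·C_e + Q_r·C_b.
Rearranging, Q_w = Q_r·(C_std − C_b)/(C_e − C_std) = 85.8·(0.0476 − 0.00843) / (1.6 − 0.0476) = 2.165 m³/s.
= 187 ML/d.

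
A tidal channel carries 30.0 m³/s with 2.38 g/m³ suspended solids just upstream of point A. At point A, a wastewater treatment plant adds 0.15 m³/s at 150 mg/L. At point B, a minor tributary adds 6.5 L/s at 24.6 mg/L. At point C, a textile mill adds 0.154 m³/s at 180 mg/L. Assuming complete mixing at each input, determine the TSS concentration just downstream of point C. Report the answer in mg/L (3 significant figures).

After input A: C = (30·2.38 + 0.15·150) / 30.15 = 3.114 mg/L.
6.5 L/s = 0.0065 m³/s.
After input B: C = (30.15·3.114 + 0.0065·24.6) / 30.16 = 3.119 mg/L.
After input C: C = (30.16·3.119 + 0.154·180) / 30.31 = 4.018 mg/L.

4.02 mg/L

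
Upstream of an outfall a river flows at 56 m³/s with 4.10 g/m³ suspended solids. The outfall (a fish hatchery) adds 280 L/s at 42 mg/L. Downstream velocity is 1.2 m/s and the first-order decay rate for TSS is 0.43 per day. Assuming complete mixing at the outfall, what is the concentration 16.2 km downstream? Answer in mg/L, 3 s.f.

280 L/s = 0.28 m³/s.
After complete mixing, C₀ = (0.28·42 + 56·4.1) / 56.28 = 4.289 mg/L.
Travel time t = 1.62e+04 m / 1.2 m/s = 1.35e+04 s = 0.1562 d.
C = 4.289·exp(−0.43·0.1562) = 4.289·0.935 = 4.01 mg/L.

4.01 mg/L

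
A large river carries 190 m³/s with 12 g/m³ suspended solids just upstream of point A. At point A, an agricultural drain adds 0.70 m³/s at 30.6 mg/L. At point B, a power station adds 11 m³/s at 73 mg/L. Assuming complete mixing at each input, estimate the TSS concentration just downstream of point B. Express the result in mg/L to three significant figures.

After input A: C = (190·12 + 0.7·30.6) / 190.7 = 12.07 mg/L.
After input B: C = (190.7·12.07 + 11·73) / 201.7 = 15.39 mg/L.

15.4 mg/L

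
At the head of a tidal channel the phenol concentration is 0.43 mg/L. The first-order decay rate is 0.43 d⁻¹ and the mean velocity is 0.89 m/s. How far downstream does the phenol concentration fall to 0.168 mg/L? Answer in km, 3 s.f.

From C = C₀·e^(−kt), t = ln(C₀/C)/k = ln(0.43/0.168)/0.43 = 0.9398/0.43 = 2.186 d.
Distance = v·t = 0.89 m/s × 1.888e+05 s = 1.681e+05 m = 168.1 km.

168 km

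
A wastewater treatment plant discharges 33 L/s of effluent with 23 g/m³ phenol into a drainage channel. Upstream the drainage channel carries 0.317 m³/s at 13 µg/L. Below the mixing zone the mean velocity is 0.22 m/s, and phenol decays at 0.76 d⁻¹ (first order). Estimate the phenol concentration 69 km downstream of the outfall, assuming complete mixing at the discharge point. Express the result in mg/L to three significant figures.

0.138 mg/L

33 L/s = 0.033 m³/s.
13 µg/L = 0.013 mg/L.
After complete mixing, C₀ = (0.033·23 + 0.317·0.013) / 0.35 = 2.18 mg/L.
Travel time t = 6.9e+04 m / 0.22 m/s = 3.136e+05 s = 3.63 d.
C = 2.18·exp(−0.76·3.63) = 2.18·0.06337 = 0.1382 mg/L.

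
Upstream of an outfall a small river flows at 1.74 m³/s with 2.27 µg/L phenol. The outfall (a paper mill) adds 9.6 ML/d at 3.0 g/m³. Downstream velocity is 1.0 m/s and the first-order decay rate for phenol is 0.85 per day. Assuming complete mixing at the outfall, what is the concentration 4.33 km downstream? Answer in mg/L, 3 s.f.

0.175 mg/L

9.6 ML/d = 0.1111 m³/s.
2.27 µg/L = 0.00227 mg/L.
After complete mixing, C₀ = (0.1111·3 + 1.74·0.00227) / 1.851 = 0.1822 mg/L.
Travel time t = 4330 m / 1.0 m/s = 4330 s = 0.05012 d.
C = 0.1822·exp(−0.85·0.05012) = 0.1822·0.9583 = 0.1746 mg/L.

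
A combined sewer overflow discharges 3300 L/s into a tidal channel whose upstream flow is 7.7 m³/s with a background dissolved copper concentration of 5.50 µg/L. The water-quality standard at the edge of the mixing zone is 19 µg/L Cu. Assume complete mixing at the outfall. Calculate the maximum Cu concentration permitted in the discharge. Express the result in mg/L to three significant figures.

0.0505 mg/L

3300 L/s = 3.3 m³/s.
5.50 µg/L = 0.0055 mg/L.
19 µg/L = 0.019 mg/L.
Mass balance: 0.019·11 = 3.3·Cₑ + 7.7·0.0055.
Cₑ = (0.209 − 0.04235) / 3.3 = 0.0505 mg/L.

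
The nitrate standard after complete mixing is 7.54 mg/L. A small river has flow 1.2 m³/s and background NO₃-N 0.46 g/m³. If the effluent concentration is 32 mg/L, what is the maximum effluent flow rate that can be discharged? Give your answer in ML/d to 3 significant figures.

Mass balance at complete mixing: C_std·(Q_w + Q_r) = Q_w·C_e + Q_r·C_b.
Rearranging, Q_w = Q_r·(C_std − C_b)/(C_e − C_std) = 1.2·(7.54 − 0.46) / (32 − 7.54) = 0.3473 m³/s.
= 30.01 ML/d.

30.0 ML/d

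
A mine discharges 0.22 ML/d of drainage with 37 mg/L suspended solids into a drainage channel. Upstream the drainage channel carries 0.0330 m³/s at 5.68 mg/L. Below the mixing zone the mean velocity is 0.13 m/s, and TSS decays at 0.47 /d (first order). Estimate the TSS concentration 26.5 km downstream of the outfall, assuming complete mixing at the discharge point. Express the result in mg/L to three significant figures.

2.61 mg/L

0.22 ML/d = 0.002546 m³/s.
After complete mixing, C₀ = (0.002546·37 + 0.033·5.68) / 0.03555 = 7.924 mg/L.
Travel time t = 2.65e+04 m / 0.13 m/s = 2.038e+05 s = 2.359 d.
C = 7.924·exp(−0.47·2.359) = 7.924·0.3299 = 2.614 mg/L.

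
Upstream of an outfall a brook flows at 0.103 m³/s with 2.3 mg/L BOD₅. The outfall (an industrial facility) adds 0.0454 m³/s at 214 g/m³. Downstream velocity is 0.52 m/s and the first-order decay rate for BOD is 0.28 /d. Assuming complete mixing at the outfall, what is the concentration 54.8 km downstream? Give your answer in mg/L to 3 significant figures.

After complete mixing, C₀ = (0.0454·214 + 0.103·2.3) / 0.1484 = 67.07 mg/L.
Travel time t = 5.48e+04 m / 0.52 m/s = 1.054e+05 s = 1.22 d.
C = 67.07·exp(−0.28·1.22) = 67.07·0.7107 = 47.66 mg/L.

47.7 mg/L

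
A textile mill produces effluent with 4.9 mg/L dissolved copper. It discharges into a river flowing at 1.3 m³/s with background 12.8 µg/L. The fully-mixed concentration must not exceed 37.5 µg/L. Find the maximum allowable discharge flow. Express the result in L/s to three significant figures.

12.8 µg/L = 0.0128 mg/L.
37.5 µg/L = 0.0375 mg/L.
Mass balance at complete mixing: C_std·(Q_w + Q_r) = Q_w·C_e + Q_r·C_b.
Rearranging, Q_w = Q_r·(C_std − C_b)/(C_e − C_std) = 1.3·(0.0375 − 0.0128) / (4.9 − 0.0375) = 0.006604 m³/s.
= 6.604 L/s.

6.60 L/s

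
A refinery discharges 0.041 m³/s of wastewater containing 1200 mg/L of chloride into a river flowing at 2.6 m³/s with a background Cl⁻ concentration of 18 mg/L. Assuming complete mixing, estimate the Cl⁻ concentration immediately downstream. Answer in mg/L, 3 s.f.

36.3 mg/L

By mass balance at complete mixing, C = (0.041·1200 + 2.6·18) / (0.041 + 2.6) = 96/2.641 = 36.35 mg/L.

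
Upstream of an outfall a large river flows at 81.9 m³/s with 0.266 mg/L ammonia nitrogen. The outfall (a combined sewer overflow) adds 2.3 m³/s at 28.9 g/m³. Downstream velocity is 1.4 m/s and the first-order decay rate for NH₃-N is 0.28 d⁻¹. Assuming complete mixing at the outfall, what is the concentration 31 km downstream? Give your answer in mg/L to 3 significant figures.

After complete mixing, C₀ = (2.3·28.9 + 81.9·0.266) / 84.2 = 1.048 mg/L.
Travel time t = 3.1e+04 m / 1.4 m/s = 2.214e+04 s = 0.2563 d.
C = 1.048·exp(−0.28·0.2563) = 1.048·0.9308 = 0.9756 mg/L.

0.976 mg/L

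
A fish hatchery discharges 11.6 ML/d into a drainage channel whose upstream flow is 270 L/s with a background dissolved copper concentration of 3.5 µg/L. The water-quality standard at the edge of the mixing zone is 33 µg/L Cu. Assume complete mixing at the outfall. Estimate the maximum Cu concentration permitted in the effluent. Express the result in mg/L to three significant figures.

11.6 ML/d = 0.1343 m³/s.
270 L/s = 0.27 m³/s.
3.5 µg/L = 0.0035 mg/L.
33 µg/L = 0.033 mg/L.
Mass balance: 0.033·0.4043 = 0.1343·Cₑ + 0.27·0.0035.
Cₑ = (0.01334 − 0.000945) / 0.1343 = 0.09233 mg/L.

0.0923 mg/L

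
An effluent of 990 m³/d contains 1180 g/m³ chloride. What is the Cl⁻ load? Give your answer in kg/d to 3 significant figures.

1170 kg/d

990 m³/d = 0.01146 m³/s.
Mass flux = Q·C = 0.01146 m³/s × 1180 g/m³ = 13.52 g/s.
= 13.52 g/s × 86.4 = 1168 kg/d.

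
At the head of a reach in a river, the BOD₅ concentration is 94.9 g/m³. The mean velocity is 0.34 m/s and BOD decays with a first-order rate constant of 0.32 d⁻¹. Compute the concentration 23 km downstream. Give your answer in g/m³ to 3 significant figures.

Travel time t = 23 km / 0.34 m/s = 2.3e+04/0.34 = 6.765e+04 s = 0.783 d.
First-order decay: C = 94.9·exp(−0.32·0.783) = 94.9·0.7784 = 73.87 g/m³.

73.9 g/m³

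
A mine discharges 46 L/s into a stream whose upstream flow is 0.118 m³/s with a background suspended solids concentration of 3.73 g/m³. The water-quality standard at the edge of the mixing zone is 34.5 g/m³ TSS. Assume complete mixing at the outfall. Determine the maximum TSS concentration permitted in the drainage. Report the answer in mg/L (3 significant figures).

46 L/s = 0.046 m³/s.
Mass balance: 34.5·0.164 = 0.046·Cₑ + 0.118·3.73.
Cₑ = (5.658 − 0.4401) / 0.046 = 113.4 mg/L.

113 mg/L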